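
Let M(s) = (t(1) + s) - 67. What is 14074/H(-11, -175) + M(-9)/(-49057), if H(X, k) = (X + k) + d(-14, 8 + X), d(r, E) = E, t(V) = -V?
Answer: -690413665/9271773 ≈ -74.464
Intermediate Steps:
M(s) = -68 + s (M(s) = (-1*1 + s) - 67 = (-1 + s) - 67 = -68 + s)
H(X, k) = 8 + k + 2*X (H(X, k) = (X + k) + (8 + X) = 8 + k + 2*X)
14074/H(-11, -175) + M(-9)/(-49057) = 14074/(8 - 175 + 2*(-11)) + (-68 - 9)/(-49057) = 14074/(8 - 175 - 22) - 77*(-1/49057) = 14074/(-189) + 77/49057 = 14074*(-1/189) + 77/49057 = -14074/189 + 77/49057 = -690413665/9271773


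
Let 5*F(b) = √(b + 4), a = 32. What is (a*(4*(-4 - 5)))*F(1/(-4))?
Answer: -576*√15/5 ≈ -446.17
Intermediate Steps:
F(b) = √(4 + b)/5 (F(b) = √(b + 4)/5 = √(4 + b)/5)
(a*(4*(-4 - 5)))*F(1/(-4)) = (32*(4*(-4 - 5)))*(√(4 + 1/(-4))/5) = (32*(4*(-9)))*(√(4 - ¼)/5) = (32*(-36))*(√(15/4)/5) = -1152*√15/2/5 = -576*√15/5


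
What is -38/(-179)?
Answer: 38/179 ≈ 0.21229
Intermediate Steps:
-38/(-179) = -38*(-1/179) = 38/179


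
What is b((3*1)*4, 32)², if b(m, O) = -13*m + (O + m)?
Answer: 12544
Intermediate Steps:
b(m, O) = O - 12*m
b((3*1)*4, 32)² = (32 - 12*3*1*4)² = (32 - 36*4)² = (32 - 12*12)² = (32 - 144)² = (-112)² = 12544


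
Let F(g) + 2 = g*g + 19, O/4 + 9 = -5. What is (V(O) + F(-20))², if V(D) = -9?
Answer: 166464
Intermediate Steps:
O = -56 (O = -36 + 4*(-5) = -36 - 20 = -56)
F(g) = 17 + g² (F(g) = -2 + (g*g + 19) = -2 + (g² + 19) = -2 + (19 + g²) = 17 + g²)
(V(O) + F(-20))² = (-9 + (17 + (-20)²))² = (-9 + (17 + 400))² = (-9 + 417)² = 408² = 166464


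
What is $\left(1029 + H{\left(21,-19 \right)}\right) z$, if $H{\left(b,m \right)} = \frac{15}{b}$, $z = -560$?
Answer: $-576640$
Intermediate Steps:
$\left(1029 + H{\left(21,-19 \right)}\right) z = \left(1029 + \frac{15}{21}\right) \left(-560\right) = \left(1029 + 15 \cdot \frac{1}{21}\right) \left(-560\right) = \left(1029 + \frac{5}{7}\right) \left(-560\right) = \frac{7208}{7} \left(-560\right) = -576640$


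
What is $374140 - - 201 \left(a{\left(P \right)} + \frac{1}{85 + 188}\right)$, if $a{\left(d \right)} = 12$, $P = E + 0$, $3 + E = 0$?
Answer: $\frac{34266299}{91} \approx 3.7655 \cdot 10^{5}$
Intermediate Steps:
$E = -3$ ($E = -3 + 0 = -3$)
$P = -3$ ($P = -3 + 0 = -3$)
$374140 - - 201 \left(a{\left(P \right)} + \frac{1}{85 + 188}\right) = 374140 - - 201 \left(12 + \frac{1}{85 + 188}\right) = 374140 - - 201 \left(12 + \frac{1}{273}\right) = 374140 - \left(-201\right) \frac{3277}{273} = 374140 - - \frac{219559}{91} = 374140 + \frac{219559}{91} = \frac{34266299}{91}$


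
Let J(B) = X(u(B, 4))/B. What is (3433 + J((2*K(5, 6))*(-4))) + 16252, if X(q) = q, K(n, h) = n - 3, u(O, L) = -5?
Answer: 314965/16 ≈ 19685.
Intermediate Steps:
K(n, h) = -3 + n
J(B) = -5/B
(3433 + J((2*K(5, 6))*(-4))) + 16252 = (3433 - 5*(-1/(8*(-3 + 5)))) + 16252 = (3433 - 5/((2*2)*(-4))) + 16252 = (3433 - 5/(4*(-4))) + 16252 = (3433 - 5/(-16)) + 16252 = (3433 - 5*(-1/16)) + 16252 = (3433 + 5/16) + 16252 = 54933/16 + 16252 = 314965/16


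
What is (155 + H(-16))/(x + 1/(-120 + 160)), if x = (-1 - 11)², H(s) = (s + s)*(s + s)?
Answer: 47160/5761 ≈ 8.1861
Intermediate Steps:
H(s) = 4*s² (H(s) = (2*s)*(2*s) = 4*s²)
x = 144 (x = (-12)² = 144)
(155 + H(-16))/(x + 1/(-120 + 160)) = (155 + 4*(-16)²)/(144 + 1/(-120 + 160)) = (155 + 4*256)/(144 + 1/40) = (155 + 1024)/(144 + 1/40) = 1179/(5761/40) = 1179*(40/5761) = 47160/5761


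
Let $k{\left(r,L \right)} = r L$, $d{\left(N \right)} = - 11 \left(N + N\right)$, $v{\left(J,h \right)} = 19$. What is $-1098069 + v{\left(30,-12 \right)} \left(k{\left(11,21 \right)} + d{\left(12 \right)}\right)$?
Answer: $-1098696$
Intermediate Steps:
$d{\left(N \right)} = - 22 N$ ($d{\left(N \right)} = - 11 \cdot 2 N = - 22 N$)
$k{\left(r,L \right)} = L r$
$-1098069 + v{\left(30,-12 \right)} \left(k{\left(11,21 \right)} + d{\left(12 \right)}\right) = -1098069 + 19 \left(21 \cdot 11 - 264\right) = -1098069 + 19 \left(231 - 264\right) = -1098069 + 19 \left(-33\right) = -1098069 - 627 = -1098696$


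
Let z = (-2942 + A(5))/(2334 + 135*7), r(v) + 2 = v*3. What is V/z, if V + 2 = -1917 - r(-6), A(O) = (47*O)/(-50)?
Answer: 62268210/29467 ≈ 2113.2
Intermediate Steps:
A(O) = -47*O/50 (A(O) = (47*O)*(-1/50) = -47*O/50)
r(v) = -2 + 3*v (r(v) = -2 + v*3 = -2 + 3*v)
V = -1899 (V = -2 + (-1917 - (-2 + 3*(-6))) = -2 + (-1917 - (-2 - 18)) = -2 + (-1917 - 1*(-20)) = -2 + (-1917 + 20) = -2 - 1897 = -1899)
z = -29467/32790 (z = (-2942 - 47/50*5)/(2334 + 135*7) = (-2942 - 47/10)/(2334 + 945) = -29467/10/3279 = -29467/10*1/3279 = -29467/32790 ≈ -0.89866)
V/z = -1899/(-29467/32790) = -1899*(-32790/29467) = 62268210/29467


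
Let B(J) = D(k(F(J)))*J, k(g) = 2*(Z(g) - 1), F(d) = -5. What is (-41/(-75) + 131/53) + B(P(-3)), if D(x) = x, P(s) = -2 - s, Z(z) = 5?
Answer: 43798/3975 ≈ 11.018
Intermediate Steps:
k(g) = 8 (k(g) = 2*(5 - 1) = 2*4 = 8)
B(J) = 8*J
(-41/(-75) + 131/53) + B(P(-3)) = (-41/(-75) + 131/53) + 8*(-2 - 1*(-3)) = (-41*(-1/75) + 131*(1/53)) + 8*(-2 + 3) = (41/75 + 131/53) + 8*1 = 11998/3975 + 8 = 43798/3975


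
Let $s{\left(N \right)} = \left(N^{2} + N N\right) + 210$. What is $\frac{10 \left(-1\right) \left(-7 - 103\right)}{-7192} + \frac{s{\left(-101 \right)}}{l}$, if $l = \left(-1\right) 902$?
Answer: $- \frac{18654213}{810898} \approx -23.004$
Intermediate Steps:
$l = -902$
$s{\left(N \right)} = 210 + 2 N^{2}$ ($s{\left(N \right)} = \left(N^{2} + N^{2}\right) + 210 = 2 N^{2} + 210 = 210 + 2 N^{2}$)
$\frac{10 \left(-1\right) \left(-7 - 103\right)}{-7192} + \frac{s{\left(-101 \right)}}{l} = \frac{10 \left(-1\right) \left(-7 - 103\right)}{-7192} + \frac{210 + 2 \left(-101\right)^{2}}{-902} = \left(-10\right) \left(-110\right) \left(- \frac{1}{7192}\right) + \left(210 + 2 \cdot 10201\right) \left(- \frac{1}{902}\right) = 1100 \left(- \frac{1}{7192}\right) + \left(210 + 20402\right) \left(- \frac{1}{902}\right) = - \frac{275}{1798} + 20612 \left(- \frac{1}{902}\right) = - \frac{275}{1798} - \frac{10306}{451} = - \frac{18654213}{810898}$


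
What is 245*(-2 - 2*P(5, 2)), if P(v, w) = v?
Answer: -2940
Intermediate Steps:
245*(-2 - 2*P(5, 2)) = 245*(-2 - 2*5) = 245*(-2 - 10) = 245*(-12) = -2940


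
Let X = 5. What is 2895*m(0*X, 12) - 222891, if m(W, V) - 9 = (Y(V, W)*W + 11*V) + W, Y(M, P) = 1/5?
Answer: 185304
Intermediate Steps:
Y(M, P) = ⅕
m(W, V) = 9 + 11*V + 6*W/5 (m(W, V) = 9 + ((W/5 + 11*V) + W) = 9 + ((11*V + W/5) + W) = 9 + (11*V + 6*W/5) = 9 + 11*V + 6*W/5)
2895*m(0*X, 12) - 222891 = 2895*(9 + 11*12 + 6*(0*5)/5) - 222891 = 2895*(9 + 132 + (6/5)*0) - 222891 = 2895*(9 + 132 + 0) - 222891 = 2895*141 - 222891 = 408195 - 222891 = 185304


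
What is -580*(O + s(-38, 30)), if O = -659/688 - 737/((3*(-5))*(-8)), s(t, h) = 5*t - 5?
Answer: 60484343/516 ≈ 1.1722e+5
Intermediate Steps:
s(t, h) = -5 + 5*t
O = -73267/10320 (O = -659*1/688 - 737/((-15*(-8))) = -659/688 - 737/120 = -73267/10320 ≈ -7.0995)
-580*(O + s(-38, 30)) = -580*(-73267/10320 + (-5 + 5*(-38))) = -580*(-73267/10320 + (-5 - 190)) = -580*(-73267/10320 - 195) = -580*(-2085667)/10320 = -1*(-60484343/516) = 60484343/516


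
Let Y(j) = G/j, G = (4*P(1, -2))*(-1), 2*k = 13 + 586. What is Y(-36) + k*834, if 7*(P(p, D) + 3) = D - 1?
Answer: 5245435/21 ≈ 2.4978e+5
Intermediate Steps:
P(p, D) = -22/7 + D/7 (P(p, D) = -3 + (D - 1)/7 = -3 + (-1 + D)/7 = -3 + (-1/7 + D/7) = -22/7 + D/7)
k = 599/2 (k = (13 + 586)/2 = (1/2)*599 = 599/2 ≈ 299.50)
G = 96/7 (G = (4*(-22/7 + (1/7)*(-2)))*(-1) = (4*(-22/7 - 2/7))*(-1) = (4*(-24/7))*(-1) = -96/7*(-1) = 96/7 ≈ 13.714)
Y(j) = 96/(7*j)
Y(-36) + k*834 = (96/7)/(-36) + (599/2)*834 = (96/7)*(-1/36) + 249783 = -8/21 + 249783 = 5245435/21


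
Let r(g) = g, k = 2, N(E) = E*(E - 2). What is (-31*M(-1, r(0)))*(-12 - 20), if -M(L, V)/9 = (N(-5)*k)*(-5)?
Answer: 3124800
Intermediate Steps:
N(E) = E*(-2 + E)
M(L, V) = 3150 (M(L, V) = -9*-5*(-2 - 5)*2*(-5) = -9*-5*(-7)*2*(-5) = -9*35*2*(-5) = -630*(-5) = -9*(-350) = 3150)
(-31*M(-1, r(0)))*(-12 - 20) = (-31*3150)*(-12 - 20) = -97650*(-32) = 3124800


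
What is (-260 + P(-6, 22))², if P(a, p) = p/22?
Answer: 67081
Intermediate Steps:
P(a, p) = p/22 (P(a, p) = p*(1/22) = p/22)
(-260 + P(-6, 22))² = (-260 + (1/22)*22)² = (-260 + 1)² = (-259)² = 67081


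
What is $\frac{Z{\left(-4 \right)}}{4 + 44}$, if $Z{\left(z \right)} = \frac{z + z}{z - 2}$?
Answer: $\frac{1}{36} \approx 0.027778$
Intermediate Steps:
$Z{\left(z \right)} = \frac{2 z}{-2 + z}$
$\frac{Z{\left(-4 \right)}}{4 + 44} = \frac{2 \left(-4\right) \frac{1}{-2 - 4}}{4 + 44} = \frac{2 \left(-4\right) \frac{1}{-6}}{48} = \frac{2 \left(-4\right) \left(- \frac{1}{6}\right)}{48} = \frac{1}{48} \cdot \frac{4}{3} = \frac{1}{36}$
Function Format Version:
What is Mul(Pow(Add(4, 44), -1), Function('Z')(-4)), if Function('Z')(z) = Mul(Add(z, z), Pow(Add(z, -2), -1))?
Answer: Rational(1, 36) ≈ 0.027778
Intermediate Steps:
Function('Z')(z) = Mul(2, z, Pow(Add(-2, z), -1)) (Function('Z')(z) = Mul(Mul(2, z), Pow(Add(-2, z), -1)) = Mul(2, z, Pow(Add(-2, z), -1)))
Mul(Pow(Add(4, 44), -1), Function('Z')(-4)) = Mul(Pow(Add(4, 44), -1), Mul(2, -4, Pow(Add(-2, -4), -1))) = Mul(Pow(48, -1), Mul(2, -4, Pow(-6, -1))) = Mul(Rational(1, 48), Mul(2, -4, Rational(-1, 6))) = Mul(Rational(1, 48), Rational(4, 3)) = Rational(1, 36)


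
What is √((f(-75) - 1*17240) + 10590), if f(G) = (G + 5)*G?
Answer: 10*I*√14 ≈ 37.417*I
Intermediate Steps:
f(G) = G*(5 + G) (f(G) = (5 + G)*G = G*(5 + G))
√((f(-75) - 1*17240) + 10590) = √((-75*(5 - 75) - 1*17240) + 10590) = √((-75*(-70) - 17240) + 10590) = √((5250 - 17240) + 10590) = √(-11990 + 10590) = √(-1400) = 10*I*√14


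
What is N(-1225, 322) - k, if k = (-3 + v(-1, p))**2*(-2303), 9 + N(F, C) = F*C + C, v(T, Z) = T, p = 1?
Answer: -357289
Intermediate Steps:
N(F, C) = -9 + C + C*F (N(F, C) = -9 + (F*C + C) = -9 + (C*F + C) = -9 + (C + C*F) = -9 + C + C*F)
k = -36848 (k = (-3 - 1)**2*(-2303) = (-4)**2*(-2303) = 16*(-2303) = -36848)
N(-1225, 322) - k = (-9 + 322 + 322*(-1225)) - 1*(-36848) = (-9 + 322 - 394450) + 36848 = -394137 + 36848 = -357289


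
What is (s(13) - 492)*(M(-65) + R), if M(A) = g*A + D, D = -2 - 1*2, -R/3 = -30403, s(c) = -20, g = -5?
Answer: -46863360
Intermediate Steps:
R = 91209 (R = -3*(-30403) = 91209)
D = -4 (D = -2 - 2 = -4)
M(A) = -4 - 5*A (M(A) = -5*A - 4 = -4 - 5*A)
(s(13) - 492)*(M(-65) + R) = (-20 - 492)*((-4 - 5*(-65)) + 91209) = -512*((-4 + 325) + 91209) = -512*(321 + 91209) = -512*91530 = -46863360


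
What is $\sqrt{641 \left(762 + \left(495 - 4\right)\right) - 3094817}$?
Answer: $2 i \sqrt{572911} \approx 1513.8 i$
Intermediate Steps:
$\sqrt{641 \left(762 + \left(495 - 4\right)\right) - 3094817} = \sqrt{641 \left(762 + 491\right) - 3094817} = \sqrt{641 \cdot 1253 - 3094817} = \sqrt{803173 - 3094817} = \sqrt{-2291644} = 2 i \sqrt{572911}$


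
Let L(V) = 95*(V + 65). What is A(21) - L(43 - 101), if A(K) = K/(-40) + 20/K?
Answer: -558241/840 ≈ -664.57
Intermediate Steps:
A(K) = 20/K - K/40 (A(K) = K*(-1/40) + 20/K = -K/40 + 20/K = 20/K - K/40)
L(V) = 6175 + 95*V (L(V) = 95*(65 + V) = 6175 + 95*V)
A(21) - L(43 - 101) = (20/21 - 1/40*21) - (6175 + 95*(43 - 101)) = (20*(1/21) - 21/40) - (6175 + 95*(-58)) = (20/21 - 21/40) - (6175 - 5510) = 359/840 - 1*665 = 359/840 - 665 = -558241/840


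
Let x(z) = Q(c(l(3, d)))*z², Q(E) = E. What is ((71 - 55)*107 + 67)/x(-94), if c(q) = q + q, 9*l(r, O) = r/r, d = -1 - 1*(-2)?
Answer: 16011/17672 ≈ 0.90601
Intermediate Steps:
d = 1 (d = -1 + 2 = 1)
l(r, O) = ⅑ (l(r, O) = (r/r)/9 = (⅑)*1 = ⅑)
c(q) = 2*q
x(z) = 2*z²/9 (x(z) = (2*(⅑))*z² = 2*z²/9)
((71 - 55)*107 + 67)/x(-94) = ((71 - 55)*107 + 67)/(((2/9)*(-94)²)) = (16*107 + 67)/(((2/9)*8836)) = (1712 + 67)/(17672/9) = 1779*(9/17672) = 16011/17672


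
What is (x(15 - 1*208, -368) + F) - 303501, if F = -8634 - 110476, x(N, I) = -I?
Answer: -422243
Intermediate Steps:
F = -119110
(x(15 - 1*208, -368) + F) - 303501 = (-1*(-368) - 119110) - 303501 = (368 - 119110) - 303501 = -118742 - 303501 = -422243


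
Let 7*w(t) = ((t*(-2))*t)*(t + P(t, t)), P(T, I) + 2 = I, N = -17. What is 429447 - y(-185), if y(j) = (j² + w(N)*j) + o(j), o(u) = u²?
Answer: 6376459/7 ≈ 9.1092e+5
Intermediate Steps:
P(T, I) = -2 + I
w(t) = -2*t²*(-2 + 2*t)/7 (w(t) = (((t*(-2))*t)*(t + (-2 + t)))/7 = (((-2*t)*t)*(-2 + 2*t))/7 = ((-2*t²)*(-2 + 2*t))/7 = (-2*t²*(-2 + 2*t))/7 = -2*t²*(-2 + 2*t)/7)
y(j) = 2*j² + 20808*j/7 (y(j) = (j² + ((4/7)*(-17)²*(1 - 1*(-17)))*j) + j² = (j² + ((4/7)*289*(1 + 17))*j) + j² = (j² + ((4/7)*289*18)*j) + j² = (j² + 20808*j/7) + j² = 2*j² + 20808*j/7)
429447 - y(-185) = 429447 - 2*(-185)*(10404 + 7*(-185))/7 = 429447 - 2*(-185)*(10404 - 1295)/7 = 429447 - 2*(-185)*9109/7 = 429447 - 1*(-3370330/7) = 429447 + 3370330/7 = 6376459/7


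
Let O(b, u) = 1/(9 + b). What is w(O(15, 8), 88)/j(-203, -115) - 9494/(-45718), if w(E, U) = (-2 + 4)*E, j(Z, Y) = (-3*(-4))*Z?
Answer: 138741445/668214288 ≈ 0.20763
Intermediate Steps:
j(Z, Y) = 12*Z
w(E, U) = 2*E
w(O(15, 8), 88)/j(-203, -115) - 9494/(-45718) = (2/(9 + 15))/((12*(-203))) - 9494/(-45718) = (2/24)/(-2436) - 9494*(-1/45718) = (2*(1/24))*(-1/2436) + 4747/22859 = (1/12)*(-1/2436) + 4747/22859 = -1/29232 + 4747/22859 = 138741445/668214288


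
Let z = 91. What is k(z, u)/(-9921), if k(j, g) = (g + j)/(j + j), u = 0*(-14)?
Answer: -1/19842 ≈ -5.0398e-5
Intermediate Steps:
u = 0
k(j, g) = (g + j)/(2*j) (k(j, g) = (g + j)/((2*j)) = (g + j)*(1/(2*j)) = (g + j)/(2*j))
k(z, u)/(-9921) = ((½)*(0 + 91)/91)/(-9921) = ((½)*(1/91)*91)*(-1/9921) = (½)*(-1/9921) = -1/19842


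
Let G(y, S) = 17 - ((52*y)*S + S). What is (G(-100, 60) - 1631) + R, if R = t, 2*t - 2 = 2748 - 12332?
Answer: 305535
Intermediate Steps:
G(y, S) = 17 - S - 52*S*y (G(y, S) = 17 - (52*S*y + S) = 17 - (S + 52*S*y) = 17 + (-S - 52*S*y) = 17 - S - 52*S*y)
t = -4791 (t = 1 + (2748 - 12332)/2 = 1 + (½)*(-9584) = 1 - 4792 = -4791)
R = -4791
(G(-100, 60) - 1631) + R = ((17 - 1*60 - 52*60*(-100)) - 1631) - 4791 = ((17 - 60 + 312000) - 1631) - 4791 = (311957 - 1631) - 4791 = 310326 - 4791 = 305535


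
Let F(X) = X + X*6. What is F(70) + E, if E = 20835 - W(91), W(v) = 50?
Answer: 21275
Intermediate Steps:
F(X) = 7*X (F(X) = X + 6*X = 7*X)
E = 20785 (E = 20835 - 1*50 = 20835 - 50 = 20785)
F(70) + E = 7*70 + 20785 = 490 + 20785 = 21275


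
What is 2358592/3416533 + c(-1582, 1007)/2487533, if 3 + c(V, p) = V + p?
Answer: 5865100677462/8498738583089 ≈ 0.69011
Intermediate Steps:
c(V, p) = -3 + V + p (c(V, p) = -3 + (V + p) = -3 + V + p)
2358592/3416533 + c(-1582, 1007)/2487533 = 2358592/3416533 + (-3 - 1582 + 1007)/2487533 = 2358592*(1/3416533) - 578*1/2487533 = 2358592/3416533 - 578/2487533 = 5865100677462/8498738583089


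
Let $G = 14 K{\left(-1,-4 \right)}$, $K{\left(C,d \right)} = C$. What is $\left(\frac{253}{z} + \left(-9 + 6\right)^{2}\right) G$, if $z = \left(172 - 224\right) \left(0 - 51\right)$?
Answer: $- \frac{168847}{1326} \approx -127.34$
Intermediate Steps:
$z = 2652$ ($z = \left(-52\right) \left(-51\right) = 2652$)
$G = -14$ ($G = 14 \left(-1\right) = -14$)
$\left(\frac{253}{z} + \left(-9 + 6\right)^{2}\right) G = \left(\frac{253}{2652} + \left(-9 + 6\right)^{2}\right) \left(-14\right) = \left(253 \cdot \frac{1}{2652} + \left(-3\right)^{2}\right) \left(-14\right) = \left(\frac{253}{2652} + 9\right) \left(-14\right) = \frac{24121}{2652} \left(-14\right) = - \frac{168847}{1326}$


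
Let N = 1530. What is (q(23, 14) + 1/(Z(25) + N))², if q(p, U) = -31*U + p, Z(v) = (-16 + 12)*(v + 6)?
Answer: 333927958225/1976836 ≈ 1.6892e+5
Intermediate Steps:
Z(v) = -24 - 4*v (Z(v) = -4*(6 + v) = -24 - 4*v)
q(p, U) = p - 31*U
(q(23, 14) + 1/(Z(25) + N))² = ((23 - 31*14) + 1/((-24 - 4*25) + 1530))² = ((23 - 434) + 1/((-24 - 100) + 1530))² = (-411 + 1/(-124 + 1530))² = (-411 + 1/1406)² = (-577865/1406)² = 333927958225/1976836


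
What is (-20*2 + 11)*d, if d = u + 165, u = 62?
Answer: -6583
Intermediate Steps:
d = 227 (d = 62 + 165 = 227)
(-20*2 + 11)*d = (-20*2 + 11)*227 = (-40 + 11)*227 = -29*227 = -6583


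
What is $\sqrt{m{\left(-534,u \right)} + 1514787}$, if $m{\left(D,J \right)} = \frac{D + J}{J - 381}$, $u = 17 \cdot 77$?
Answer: $\frac{\sqrt{81531940438}}{232} \approx 1230.8$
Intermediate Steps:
$u = 1309$
$m{\left(D,J \right)} = \frac{D + J}{-381 + J}$
$\sqrt{m{\left(-534,u \right)} + 1514787} = \sqrt{\frac{-534 + 1309}{-381 + 1309} + 1514787} = \sqrt{\frac{1}{928} \cdot 775 + 1514787} = \sqrt{\frac{775}{928} + 1514787} = \sqrt{\frac{1405723111}{928}} = \frac{\sqrt{81531940438}}{232}$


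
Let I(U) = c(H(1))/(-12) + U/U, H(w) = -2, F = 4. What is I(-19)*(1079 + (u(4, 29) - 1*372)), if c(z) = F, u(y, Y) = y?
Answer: 474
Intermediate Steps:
c(z) = 4
I(U) = 2/3 (I(U) = 4/(-12) + U/U = 4*(-1/12) + 1 = -1/3 + 1 = 2/3)
I(-19)*(1079 + (u(4, 29) - 1*372)) = 2*(1079 + (4 - 1*372))/3 = 2*(1079 + (4 - 372))/3 = 2*(1079 - 368)/3 = (2/3)*711 = 474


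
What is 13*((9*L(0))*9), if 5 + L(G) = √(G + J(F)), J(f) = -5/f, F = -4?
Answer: -5265 + 1053*√5/2 ≈ -4087.7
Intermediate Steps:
L(G) = -5 + √(5/4 + G) (L(G) = -5 + √(G - 5/(-4)) = -5 + √(G - 5*(-¼)) = -5 + √(G + 5/4) = -5 + √(5/4 + G))
13*((9*L(0))*9) = 13*((9*(-5 + √(5 + 4*0)/2))*9) = 13*((9*(-5 + √(5 + 0)/2))*9) = 13*((9*(-5 + √5/2))*9) = 13*((-45 + 9*√5/2)*9) = 13*(-405 + 81*√5/2) = -5265 + 1053*√5/2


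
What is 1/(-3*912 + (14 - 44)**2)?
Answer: -1/1836 ≈ -0.00054466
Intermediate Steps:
1/(-3*912 + (14 - 44)**2) = 1/(-2736 + (-30)**2) = 1/(-2736 + 900) = 1/(-1836) = -1/1836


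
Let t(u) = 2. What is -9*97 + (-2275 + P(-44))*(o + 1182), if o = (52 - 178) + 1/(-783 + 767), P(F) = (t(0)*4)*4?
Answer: -37909453/16 ≈ -2.3693e+6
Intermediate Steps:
P(F) = 32 (P(F) = (2*4)*4 = 8*4 = 32)
o = -2017/16 (o = -126 + 1/(-16) = -126 - 1/16 = -2017/16 ≈ -126.06)
-9*97 + (-2275 + P(-44))*(o + 1182) = -9*97 + (-2275 + 32)*(-2017/16 + 1182) = -873 - 2243*16895/16 = -873 - 37895485/16 = -37909453/16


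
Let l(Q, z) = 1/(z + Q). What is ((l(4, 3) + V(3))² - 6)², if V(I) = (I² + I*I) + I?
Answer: 466992100/2401 ≈ 1.9450e+5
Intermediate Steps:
l(Q, z) = 1/(Q + z)
V(I) = I + 2*I² (V(I) = (I² + I²) + I = 2*I² + I = I + 2*I²)
((l(4, 3) + V(3))² - 6)² = ((1/(4 + 3) + 3*(1 + 2*3))² - 6)² = ((1/7 + 3*(1 + 6))² - 6)² = ((⅐ + 3*7)² - 6)² = ((⅐ + 21)² - 6)² = ((148/7)² - 6)² = (21904/49 - 6)² = (21610/49)² = 466992100/2401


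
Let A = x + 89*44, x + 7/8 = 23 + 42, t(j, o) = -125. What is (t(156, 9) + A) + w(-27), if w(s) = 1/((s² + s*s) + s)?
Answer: 44133479/11448 ≈ 3855.1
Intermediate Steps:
x = 513/8 (x = -7/8 + (23 + 42) = -7/8 + 65 = 513/8 ≈ 64.125)
A = 31841/8 (A = 513/8 + 89*44 = 513/8 + 3916 = 31841/8 ≈ 3980.1)
w(s) = 1/(s + 2*s²) (w(s) = 1/((s² + s²) + s) = 1/(2*s² + s) = 1/(s + 2*s²))
(t(156, 9) + A) + w(-27) = (-125 + 31841/8) + 1/((-27)*(1 + 2*(-27))) = 30841/8 - 1/(27*(1 - 54)) = 30841/8 - 1/27/(-53) = 30841/8 - 1/27*(-1/53) = 30841/8 + 1/1431 = 44133479/11448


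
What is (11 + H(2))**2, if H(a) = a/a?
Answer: 144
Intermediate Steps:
H(a) = 1
(11 + H(2))**2 = (11 + 1)**2 = 12**2 = 144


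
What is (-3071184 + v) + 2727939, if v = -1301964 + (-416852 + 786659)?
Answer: -1275402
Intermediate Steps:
v = -932157 (v = -1301964 + 369807 = -932157)
(-3071184 + v) + 2727939 = (-3071184 - 932157) + 2727939 = -4003341 + 2727939 = -1275402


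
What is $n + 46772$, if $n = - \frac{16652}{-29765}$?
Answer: $\frac{1392185232}{29765} \approx 46773.0$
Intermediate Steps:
$n = \frac{16652}{29765}$ ($n = - \frac{16652 \left(-1\right)}{29765} = \left(-1\right) \left(- \frac{16652}{29765}\right) = \frac{16652}{29765} \approx 0.55945$)
$n + 46772 = \frac{16652}{29765} + 46772 = \frac{1392185232}{29765}$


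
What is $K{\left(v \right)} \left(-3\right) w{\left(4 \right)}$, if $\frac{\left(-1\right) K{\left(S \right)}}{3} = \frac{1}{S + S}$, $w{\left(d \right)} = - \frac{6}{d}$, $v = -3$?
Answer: $\frac{9}{4} \approx 2.25$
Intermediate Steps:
$K{\left(S \right)} = - \frac{3}{2 S}$ ($K{\left(S \right)} = - \frac{3}{S + S} = - \frac{3}{2 S}$)
$K{\left(v \right)} \left(-3\right) w{\left(4 \right)} = - \frac{3}{2 \left(-3\right)} \left(-3\right) \left(- \frac{6}{4}\right) = \left(- \frac{3}{2}\right) \left(- \frac{1}{3}\right) \left(-3\right) \left(\left(-6\right) \frac{1}{4}\right) = \frac{1}{2} \left(-3\right) \left(- \frac{3}{2}\right) = \left(- \frac{3}{2}\right) \left(- \frac{3}{2}\right) = \frac{9}{4}$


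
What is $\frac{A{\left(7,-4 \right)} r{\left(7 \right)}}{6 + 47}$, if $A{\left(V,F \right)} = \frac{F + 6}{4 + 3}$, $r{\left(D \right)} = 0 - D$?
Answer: $- \frac{2}{53} \approx -0.037736$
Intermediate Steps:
$r{\left(D \right)} = - D$
$A{\left(V,F \right)} = \frac{6}{7} + \frac{F}{7}$ ($A{\left(V,F \right)} = \frac{6 + F}{7} = \left(6 + F\right) \frac{1}{7} = \frac{6}{7} + \frac{F}{7}$)
$\frac{A{\left(7,-4 \right)} r{\left(7 \right)}}{6 + 47} = \frac{\left(\frac{6}{7} + \frac{1}{7} \left(-4\right)\right) \left(\left(-1\right) 7\right)}{6 + 47} = \frac{\left(\frac{6}{7} - \frac{4}{7}\right) \left(-7\right)}{53} = \frac{2}{7} \left(-7\right) \frac{1}{53} = \left(-2\right) \frac{1}{53} = - \frac{2}{53}$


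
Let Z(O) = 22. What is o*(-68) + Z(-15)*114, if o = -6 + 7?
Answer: 2440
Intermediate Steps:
o = 1
o*(-68) + Z(-15)*114 = 1*(-68) + 22*114 = -68 + 2508 = 2440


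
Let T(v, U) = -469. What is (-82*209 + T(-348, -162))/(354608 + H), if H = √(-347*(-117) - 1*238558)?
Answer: -6243583056/125747031623 + 17607*I*√197959/125747031623 ≈ -0.049652 + 6.2298e-5*I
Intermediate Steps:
H = I*√197959 (H = √(40599 - 238558) = √(-197959) = I*√197959 ≈ 444.93*I)
(-82*209 + T(-348, -162))/(354608 + H) = (-82*209 - 469)/(354608 + I*√197959) = (-17138 - 469)/(354608 + I*√197959) = -17607/(354608 + I*√197959)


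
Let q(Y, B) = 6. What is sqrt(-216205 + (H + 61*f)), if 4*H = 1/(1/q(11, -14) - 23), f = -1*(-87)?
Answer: I*sqrt(15833379070)/274 ≈ 459.24*I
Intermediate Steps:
f = 87
H = -3/274 (H = 1/(4*(1/6 - 23)) = 1/(4*(-137/6)) = (1/4)*(-6/137) = -3/274 ≈ -0.010949)
sqrt(-216205 + (H + 61*f)) = sqrt(-216205 + (-3/274 + 61*87)) = sqrt(-216205 + (-3/274 + 5307)) = sqrt(-216205 + 1454115/274) = sqrt(-57786055/274) = I*sqrt(15833379070)/274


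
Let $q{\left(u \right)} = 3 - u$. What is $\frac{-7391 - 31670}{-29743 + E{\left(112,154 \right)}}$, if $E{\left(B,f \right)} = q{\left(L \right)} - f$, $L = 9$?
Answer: $\frac{39061}{29903} \approx 1.3063$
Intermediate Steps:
$E{\left(B,f \right)} = -6 - f$ ($E{\left(B,f \right)} = \left(3 - 9\right) - f = -6 - f$)
$\frac{-7391 - 31670}{-29743 + E{\left(112,154 \right)}} = \frac{-7391 - 31670}{-29743 - 160} = - \frac{39061}{-29743 - 160} = - \frac{39061}{-29903} = \left(-39061\right) \left(- \frac{1}{29903}\right) = \frac{39061}{29903}$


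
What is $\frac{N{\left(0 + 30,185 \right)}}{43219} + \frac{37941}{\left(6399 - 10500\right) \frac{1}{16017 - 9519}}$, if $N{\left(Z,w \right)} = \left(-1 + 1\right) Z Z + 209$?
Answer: $- \frac{322886003401}{5370943} \approx -60117.0$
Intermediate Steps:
$N{\left(Z,w \right)} = 209$ ($N{\left(Z,w \right)} = 0 Z Z + 209 = 0 Z + 209 = 0 + 209 = 209$)
$\frac{N{\left(0 + 30,185 \right)}}{43219} + \frac{37941}{\left(6399 - 10500\right) \frac{1}{16017 - 9519}} = \frac{209}{43219} + \frac{37941}{\left(6399 - 10500\right) \frac{1}{16017 - 9519}} = 209 \cdot \frac{1}{43219} + \frac{37941}{\left(-4101\right) \frac{1}{6498}} = \frac{19}{3929} + \frac{37941}{\left(-4101\right) \frac{1}{6498}} = \frac{19}{3929} + \frac{37941}{- \frac{1367}{2166}} = \frac{19}{3929} + 37941 \left(- \frac{2166}{1367}\right) = \frac{19}{3929} - \frac{82180206}{1367} = - \frac{322886003401}{5370943}$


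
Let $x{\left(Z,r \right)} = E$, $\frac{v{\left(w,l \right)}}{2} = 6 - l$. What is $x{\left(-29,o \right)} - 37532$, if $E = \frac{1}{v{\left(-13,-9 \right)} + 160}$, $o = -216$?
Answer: $- \frac{7131079}{190} \approx -37532.0$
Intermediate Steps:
$v{\left(w,l \right)} = 12 - 2 l$ ($v{\left(w,l \right)} = 2 \left(6 - l\right) = 12 - 2 l$)
$E = \frac{1}{190}$ ($E = \frac{1}{\left(12 - -18\right) + 160} = \frac{1}{\left(12 + 18\right) + 160} = \frac{1}{30 + 160} = \frac{1}{190} \approx 0.0052632$)
$x{\left(Z,r \right)} = \frac{1}{190}$
$x{\left(-29,o \right)} - 37532 = \frac{1}{190} - 37532 = - \frac{7131079}{190}$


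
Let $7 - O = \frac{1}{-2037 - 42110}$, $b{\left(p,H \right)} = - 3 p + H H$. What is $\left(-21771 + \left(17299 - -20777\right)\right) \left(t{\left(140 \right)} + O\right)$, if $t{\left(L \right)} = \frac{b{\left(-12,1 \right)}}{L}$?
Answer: $\frac{146411200779}{1236116} \approx 1.1844 \cdot 10^{5}$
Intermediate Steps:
$b{\left(p,H \right)} = H^{2} - 3 p$ ($b{\left(p,H \right)} = - 3 p + H^{2} = H^{2} - 3 p$)
$t{\left(L \right)} = \frac{37}{L}$ ($t{\left(L \right)} = \frac{1^{2} - -36}{L} = \frac{1 + 36}{L} = \frac{37}{L}$)
$O = \frac{309030}{44147}$ ($O = 7 - \frac{1}{-2037 - 42110} = 7 - \frac{1}{-44147} = 7 - - \frac{1}{44147} = 7 + \frac{1}{44147} = \frac{309030}{44147} \approx 7.0$)
$\left(-21771 + \left(17299 - -20777\right)\right) \left(t{\left(140 \right)} + O\right) = \left(-21771 + \left(17299 - -20777\right)\right) \left(\frac{37}{140} + \frac{309030}{44147}\right) = \left(-21771 + \left(17299 + 20777\right)\right) \left(37 \cdot \frac{1}{140} + \frac{309030}{44147}\right) = \left(-21771 + 38076\right) \left(\frac{37}{140} + \frac{309030}{44147}\right) = 16305 \cdot \frac{44897639}{6180580} = \frac{146411200779}{1236116}$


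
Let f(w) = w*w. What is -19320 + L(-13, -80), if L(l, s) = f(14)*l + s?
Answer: -21948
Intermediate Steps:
f(w) = w**2
L(l, s) = s + 196*l (L(l, s) = 14**2*l + s = 196*l + s = s + 196*l)
-19320 + L(-13, -80) = -19320 + (-80 + 196*(-13)) = -19320 + (-80 - 2548) = -19320 - 2628 = -21948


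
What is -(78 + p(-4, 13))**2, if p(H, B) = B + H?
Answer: -7569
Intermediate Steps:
-(78 + p(-4, 13))**2 = -(78 + (13 - 4))**2 = -(78 + 9)**2 = -1*87**2 = -1*7569 = -7569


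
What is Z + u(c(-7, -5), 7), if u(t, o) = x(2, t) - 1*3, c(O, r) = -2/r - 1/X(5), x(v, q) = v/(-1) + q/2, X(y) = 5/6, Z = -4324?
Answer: -21647/5 ≈ -4329.4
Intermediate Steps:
X(y) = ⅚ (X(y) = 5*(⅙) = ⅚)
x(v, q) = q/2 - v (x(v, q) = v*(-1) + q*(½) = -v + q/2 = q/2 - v)
c(O, r) = -6/5 - 2/r (c(O, r) = -2/r - 1/⅚ = -2/r - 1*6/5 = -2/r - 6/5 = -6/5 - 2/r)
u(t, o) = -5 + t/2 (u(t, o) = (t/2 - 1*2) - 1*3 = (t/2 - 2) - 3 = (-2 + t/2) - 3 = -5 + t/2)
Z + u(c(-7, -5), 7) = -4324 + (-5 + (-6/5 - 2/(-5))/2) = -4324 + (-5 + (-6/5 - 2*(-⅕))/2) = -4324 + (-5 + (-6/5 + ⅖)/2) = -4324 + (-5 + (½)*(-⅘)) = -4324 + (-5 - ⅖) = -4324 - 27/5 = -21647/5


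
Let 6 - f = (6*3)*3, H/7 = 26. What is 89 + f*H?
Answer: -8647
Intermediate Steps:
H = 182 (H = 7*26 = 182)
f = -48 (f = 6 - 6*3*3 = 6 - 18*3 = 6 - 1*54 = 6 - 54 = -48)
89 + f*H = 89 - 48*182 = 89 - 8736 = -8647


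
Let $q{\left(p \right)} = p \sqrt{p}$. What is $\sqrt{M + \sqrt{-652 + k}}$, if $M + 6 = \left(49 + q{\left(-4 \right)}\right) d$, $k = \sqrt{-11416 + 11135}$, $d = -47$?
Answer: $\sqrt{-2309 + \sqrt{-652 + i \sqrt{281}} + 376 i} \approx 4.1628 + 48.229 i$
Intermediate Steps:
$k = i \sqrt{281}$ ($k = \sqrt{-281} = i \sqrt{281} \approx 16.763 i$)
$q{\left(p \right)} = p^{\frac{3}{2}}$
$M = -2309 + 376 i$ ($M = -6 + \left(49 + \left(-4\right)^{\frac{3}{2}}\right) \left(-47\right) = -6 + \left(49 - 8 i\right) \left(-47\right) = -6 - \left(2303 - 376 i\right) = -2309 + 376 i \approx -2309.0 + 376.0 i$)
$\sqrt{M + \sqrt{-652 + k}} = \sqrt{\left(-2309 + 376 i\right) + \sqrt{-652 + i \sqrt{281}}} = \sqrt{-2309 + \sqrt{-652 + i \sqrt{281}} + 376 i}$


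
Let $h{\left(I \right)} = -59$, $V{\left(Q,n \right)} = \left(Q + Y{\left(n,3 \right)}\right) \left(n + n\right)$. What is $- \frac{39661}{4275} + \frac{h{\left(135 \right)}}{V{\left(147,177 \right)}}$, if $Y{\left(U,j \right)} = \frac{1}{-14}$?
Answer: $- \frac{81592652}{8793675} \approx -9.2786$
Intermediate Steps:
$Y{\left(U,j \right)} = - \frac{1}{14}$
$V{\left(Q,n \right)} = 2 n \left(- \frac{1}{14} + Q\right)$ ($V{\left(Q,n \right)} = \left(Q - \frac{1}{14}\right) \left(n + n\right) = \left(- \frac{1}{14} + Q\right) 2 n = 2 n \left(- \frac{1}{14} + Q\right)$)
$- \frac{39661}{4275} + \frac{h{\left(135 \right)}}{V{\left(147,177 \right)}} = - \frac{39661}{4275} - \frac{59}{\frac{1}{7} \cdot 177 \left(-1 + 14 \cdot 147\right)} = \left(-39661\right) \frac{1}{4275} - \frac{59}{\frac{1}{7} \cdot 177 \left(-1 + 2058\right)} = - \frac{39661}{4275} - \frac{59}{\frac{1}{7} \cdot 177 \cdot 2057} = - \frac{39661}{4275} - \frac{59}{\frac{364089}{7}} = - \frac{39661}{4275} - \frac{7}{6171} = - \frac{81592652}{8793675}$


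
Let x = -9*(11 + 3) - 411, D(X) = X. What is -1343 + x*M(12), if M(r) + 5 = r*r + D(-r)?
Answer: -69542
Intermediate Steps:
M(r) = -5 + r² - r (M(r) = -5 + (r*r - r) = -5 + (r² - r) = -5 + r² - r)
x = -537 (x = -9*14 - 411 = -126 - 411 = -537)
-1343 + x*M(12) = -1343 - 537*(-5 + 12² - 1*12) = -1343 - 537*(-5 + 144 - 12) = -1343 - 537*127 = -1343 - 68199 = -69542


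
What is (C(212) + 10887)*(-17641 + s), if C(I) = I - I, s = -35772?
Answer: -581507331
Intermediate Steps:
C(I) = 0
(C(212) + 10887)*(-17641 + s) = (0 + 10887)*(-17641 - 35772) = 10887*(-53413) = -581507331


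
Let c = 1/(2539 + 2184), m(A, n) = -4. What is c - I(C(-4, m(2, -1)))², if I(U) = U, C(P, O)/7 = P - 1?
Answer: -5785674/4723 ≈ -1225.0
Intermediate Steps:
C(P, O) = -7 + 7*P (C(P, O) = 7*(P - 1) = 7*(-1 + P) = -7 + 7*P)
c = 1/4723 ≈ 0.00021173
c - I(C(-4, m(2, -1)))² = 1/4723 - (-7 + 7*(-4))² = 1/4723 - (-7 - 28)² = 1/4723 - 1*(-35)² = 1/4723 - 1*1225 = 1/4723 - 1225 = -5785674/4723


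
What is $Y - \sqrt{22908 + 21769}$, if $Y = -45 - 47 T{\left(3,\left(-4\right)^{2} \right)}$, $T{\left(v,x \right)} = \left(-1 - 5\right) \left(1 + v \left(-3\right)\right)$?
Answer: $-2301 - \sqrt{44677} \approx -2512.4$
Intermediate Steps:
$T{\left(v,x \right)} = -6 + 18 v$ ($T{\left(v,x \right)} = - 6 \left(1 - 3 v\right) = -6 + 18 v$)
$Y = -2301$ ($Y = -45 - 47 \left(-6 + 18 \cdot 3\right) = -45 - 47 \left(-6 + 54\right) = -45 - 2256 = -2301$)
$Y - \sqrt{22908 + 21769} = -2301 - \sqrt{22908 + 21769} = -2301 - \sqrt{44677}$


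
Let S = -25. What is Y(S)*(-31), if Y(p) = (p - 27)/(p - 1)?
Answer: -62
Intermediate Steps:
Y(p) = (-27 + p)/(-1 + p)
Y(S)*(-31) = ((-27 - 25)/(-1 - 25))*(-31) = (-52/(-26))*(-31) = -1/26*(-52)*(-31) = 2*(-31) = -62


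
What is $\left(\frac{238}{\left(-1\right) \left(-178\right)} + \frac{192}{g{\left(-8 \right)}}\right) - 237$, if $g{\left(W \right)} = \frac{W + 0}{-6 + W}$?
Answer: $\frac{8930}{89} \approx 100.34$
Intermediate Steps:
$g{\left(W \right)} = \frac{W}{-6 + W}$
$\left(\frac{238}{\left(-1\right) \left(-178\right)} + \frac{192}{g{\left(-8 \right)}}\right) - 237 = \left(\frac{238}{\left(-1\right) \left(-178\right)} + \frac{192}{\left(-8\right) \frac{1}{-6 - 8}}\right) - 237 = \left(\frac{238}{178} + \frac{192}{\left(-8\right) \frac{1}{-14}}\right) - 237 = \left(238 \cdot \frac{1}{178} + \frac{192}{\left(-8\right) \left(- \frac{1}{14}\right)}\right) - 237 = \left(\frac{119}{89} + \frac{192}{\frac{4}{7}}\right) - 237 = \left(\frac{119}{89} + 192 \cdot \frac{7}{4}\right) - 237 = \left(\frac{119}{89} + 336\right) - 237 = \frac{30023}{89} - 237 = \frac{8930}{89}$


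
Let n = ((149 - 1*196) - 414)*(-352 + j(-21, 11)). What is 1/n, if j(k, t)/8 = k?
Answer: 1/239720 ≈ 4.1715e-6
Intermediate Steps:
j(k, t) = 8*k
n = 239720 (n = ((149 - 1*196) - 414)*(-352 + 8*(-21)) = ((149 - 196) - 414)*(-352 - 168) = (-47 - 414)*(-520) = -461*(-520) = 239720)
1/n = 1/239720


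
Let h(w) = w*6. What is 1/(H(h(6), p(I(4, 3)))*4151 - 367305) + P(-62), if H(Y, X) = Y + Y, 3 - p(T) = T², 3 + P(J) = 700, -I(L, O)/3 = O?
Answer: 47697800/68433 ≈ 697.00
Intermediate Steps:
I(L, O) = -3*O
h(w) = 6*w
P(J) = 697 (P(J) = -3 + 700 = 697)
p(T) = 3 - T²
H(Y, X) = 2*Y
1/(H(h(6), p(I(4, 3)))*4151 - 367305) + P(-62) = 1/((2*(6*6))*4151 - 367305) + 697 = 1/((2*36)*4151 - 367305) + 697 = 1/(72*4151 - 367305) + 697 = 1/(298872 - 367305) + 697 = 1/(-68433) + 697 = -1/68433 + 697 = 47697800/68433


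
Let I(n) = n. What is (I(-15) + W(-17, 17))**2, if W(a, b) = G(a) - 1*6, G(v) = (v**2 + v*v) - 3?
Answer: 306916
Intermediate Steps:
G(v) = -3 + 2*v**2 (G(v) = (v**2 + v**2) - 3 = 2*v**2 - 3 = -3 + 2*v**2)
W(a, b) = -9 + 2*a**2 (W(a, b) = (-3 + 2*a**2) - 1*6 = (-3 + 2*a**2) - 6 = -9 + 2*a**2)
(I(-15) + W(-17, 17))**2 = (-15 + (-9 + 2*(-17)**2))**2 = (-15 + (-9 + 2*289))**2 = (-15 + (-9 + 578))**2 = (-15 + 569)**2 = 554**2 = 306916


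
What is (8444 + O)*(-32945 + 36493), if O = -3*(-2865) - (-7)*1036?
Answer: 86184468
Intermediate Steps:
O = 15847 (O = 8595 - 1*(-7252) = 8595 + 7252 = 15847)
(8444 + O)*(-32945 + 36493) = (8444 + 15847)*(-32945 + 36493) = 24291*3548 = 86184468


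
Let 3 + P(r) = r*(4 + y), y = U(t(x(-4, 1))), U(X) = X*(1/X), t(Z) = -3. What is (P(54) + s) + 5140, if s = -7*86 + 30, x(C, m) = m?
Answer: 4835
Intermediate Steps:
U(X) = 1 (U(X) = X/X = 1)
y = 1
P(r) = -3 + 5*r (P(r) = -3 + r*(4 + 1) = -3 + r*5 = -3 + 5*r)
s = -572 (s = -602 + 30 = -572)
(P(54) + s) + 5140 = ((-3 + 5*54) - 572) + 5140 = ((-3 + 270) - 572) + 5140 = (267 - 572) + 5140 = -305 + 5140 = 4835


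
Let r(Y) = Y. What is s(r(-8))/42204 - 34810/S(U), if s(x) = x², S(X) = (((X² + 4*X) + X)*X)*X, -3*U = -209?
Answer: 1484905013/10788237631248 ≈ 0.00013764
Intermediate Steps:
U = 209/3 (U = -⅓*(-209) = 209/3 ≈ 69.667)
S(X) = X²*(X² + 5*X) (S(X) = ((X² + 5*X)*X)*X = (X*(X² + 5*X))*X = X²*(X² + 5*X))
s(r(-8))/42204 - 34810/S(U) = (-8)²/42204 - 34810*27/(9129329*(5 + 209/3)) = 64*(1/42204) - 34810/((9129329/27)*(224/3)) = 16/10551 - 34810/2044969696/81 = 16/10551 - 34810*81/2044969696 = 16/10551 - 1409805/1022484848 = 1484905013/10788237631248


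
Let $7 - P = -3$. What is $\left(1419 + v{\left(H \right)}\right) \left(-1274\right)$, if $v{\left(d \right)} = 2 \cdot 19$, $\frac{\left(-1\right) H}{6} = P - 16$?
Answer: $-1856218$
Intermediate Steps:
$P = 10$ ($P = 7 - -3 = 7 + 3 = 10$)
$H = 36$ ($H = - 6 \left(10 - 16\right) = \left(-6\right) \left(-6\right) = 36$)
$v{\left(d \right)} = 38$
$\left(1419 + v{\left(H \right)}\right) \left(-1274\right) = \left(1419 + 38\right) \left(-1274\right) = 1457 \left(-1274\right) = -1856218$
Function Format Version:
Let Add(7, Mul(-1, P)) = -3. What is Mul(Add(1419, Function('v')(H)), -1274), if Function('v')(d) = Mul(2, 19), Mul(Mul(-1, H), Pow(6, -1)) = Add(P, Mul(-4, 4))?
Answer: -1856218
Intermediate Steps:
P = 10 (P = Add(7, Mul(-1, -3)) = Add(7, 3) = 10)
H = 36 (H = Mul(-6, Add(10, Mul(-4, 4))) = Mul(-6, Add(10, -16)) = Mul(-6, -6) = 36)
Function('v')(d) = 38
Mul(Add(1419, Function('v')(H)), -1274) = Mul(Add(1419, 38), -1274) = Mul(1457, -1274) = -1856218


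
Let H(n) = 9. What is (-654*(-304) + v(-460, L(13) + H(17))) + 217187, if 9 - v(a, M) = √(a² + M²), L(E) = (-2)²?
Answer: 416012 - √211769 ≈ 4.1555e+5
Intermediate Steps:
L(E) = 4
v(a, M) = 9 - √(M² + a²) (v(a, M) = 9 - √(a² + M²) = 9 - √(M² + a²))
(-654*(-304) + v(-460, L(13) + H(17))) + 217187 = (-654*(-304) + (9 - √((4 + 9)² + (-460)²))) + 217187 = (198816 + (9 - √(13² + 211600))) + 217187 = (198816 + (9 - √(169 + 211600))) + 217187 = (198816 + (9 - √211769)) + 217187 = (198825 - √211769) + 217187 = 416012 - √211769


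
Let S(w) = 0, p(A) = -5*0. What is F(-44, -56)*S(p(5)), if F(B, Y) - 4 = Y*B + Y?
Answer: 0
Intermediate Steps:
F(B, Y) = 4 + Y + B*Y (F(B, Y) = 4 + (Y*B + Y) = 4 + (B*Y + Y) = 4 + (Y + B*Y) = 4 + Y + B*Y)
p(A) = 0
F(-44, -56)*S(p(5)) = (4 - 56 - 44*(-56))*0 = (4 - 56 + 2464)*0 = 2412*0 = 0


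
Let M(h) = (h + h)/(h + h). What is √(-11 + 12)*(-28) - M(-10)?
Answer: -29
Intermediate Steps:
M(h) = 1 (M(h) = (2*h)/((2*h)) = (2*h)*(1/(2*h)) = 1)
√(-11 + 12)*(-28) - M(-10) = √(-11 + 12)*(-28) - 1*1 = √1*(-28) - 1 = 1*(-28) - 1 = -28 - 1 = -29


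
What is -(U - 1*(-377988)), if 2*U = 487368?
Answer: -621672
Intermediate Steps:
U = 243684 (U = (½)*487368 = 243684)
-(U - 1*(-377988)) = -(243684 - 1*(-377988)) = -(243684 + 377988) = -1*621672 = -621672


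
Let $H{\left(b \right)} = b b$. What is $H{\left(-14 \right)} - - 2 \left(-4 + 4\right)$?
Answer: $196$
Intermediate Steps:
$H{\left(b \right)} = b^{2}$
$H{\left(-14 \right)} - - 2 \left(-4 + 4\right) = \left(-14\right)^{2} - - 2 \left(-4 + 4\right) = 196 - \left(-2\right) 0 = 196 - 0 = 196 + 0 = 196$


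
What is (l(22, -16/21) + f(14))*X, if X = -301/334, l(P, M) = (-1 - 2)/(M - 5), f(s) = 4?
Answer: -164647/40414 ≈ -4.0740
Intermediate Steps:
l(P, M) = -3/(-5 + M)
X = -301/334 (X = -301*1/334 = -301/334 ≈ -0.90120)
(l(22, -16/21) + f(14))*X = (-3/(-5 - 16/21) + 4)*(-301/334) = (-3/(-121/21) + 4)*(-301/334) = (-3*(-21/121) + 4)*(-301/334) = (63/121 + 4)*(-301/334) = (547/121)*(-301/334) = -164647/40414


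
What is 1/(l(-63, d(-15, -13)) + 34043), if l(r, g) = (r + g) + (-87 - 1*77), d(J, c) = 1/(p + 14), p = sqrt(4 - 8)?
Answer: 6763214/228705318049 + 2*I/228705318049 ≈ 2.9572e-5 + 8.7449e-12*I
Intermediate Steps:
p = 2*I (p = sqrt(-4) = 2*I ≈ 2.0*I)
d(J, c) = (14 - 2*I)/200 (d(J, c) = 1/(2*I + 14) = 1/(14 + 2*I) = (14 - 2*I)/200)
l(r, g) = -164 + g + r (l(r, g) = (g + r) + (-87 - 77) = (g + r) - 164 = -164 + g + r)
1/(l(-63, d(-15, -13)) + 34043) = 1/((-164 + (7/100 - I/100) - 63) + 34043) = 1/((-22693/100 - I/100) + 34043) = 1/(3381607/100 - I/100) = 200*(3381607/100 + I/100)/228705318049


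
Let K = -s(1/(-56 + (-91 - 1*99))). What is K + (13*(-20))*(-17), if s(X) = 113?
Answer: 4307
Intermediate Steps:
K = -113 (K = -1*113 = -113)
K + (13*(-20))*(-17) = -113 + (13*(-20))*(-17) = -113 - 260*(-17) = -113 + 4420 = 4307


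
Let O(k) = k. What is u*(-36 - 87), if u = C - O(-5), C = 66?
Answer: -8733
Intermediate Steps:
u = 71 (u = 66 - 1*(-5) = 66 + 5 = 71)
u*(-36 - 87) = 71*(-36 - 87) = 71*(-123) = -8733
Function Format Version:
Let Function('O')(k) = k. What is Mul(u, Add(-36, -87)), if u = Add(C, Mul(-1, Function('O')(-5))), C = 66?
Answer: -8733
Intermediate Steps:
u = 71 (u = Add(66, Mul(-1, -5)) = Add(66, 5) = 71)
Mul(u, Add(-36, -87)) = Mul(71, Add(-36, -87)) = Mul(71, -123) = -8733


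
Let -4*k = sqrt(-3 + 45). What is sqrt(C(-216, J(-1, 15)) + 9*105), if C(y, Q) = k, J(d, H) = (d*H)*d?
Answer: sqrt(3780 - sqrt(42))/2 ≈ 30.714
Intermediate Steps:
J(d, H) = H*d**2 (J(d, H) = (H*d)*d = H*d**2)
k = -sqrt(42)/4 (k = -sqrt(-3 + 45)/4 = -sqrt(42)/4 ≈ -1.6202)
C(y, Q) = -sqrt(42)/4
sqrt(C(-216, J(-1, 15)) + 9*105) = sqrt(-sqrt(42)/4 + 9*105) = sqrt(-sqrt(42)/4 + 945) = sqrt(945 - sqrt(42)/4)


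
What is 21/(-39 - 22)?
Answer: -21/61 ≈ -0.34426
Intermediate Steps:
21/(-39 - 22) = 21/(-61) = -1/61*21 = -21/61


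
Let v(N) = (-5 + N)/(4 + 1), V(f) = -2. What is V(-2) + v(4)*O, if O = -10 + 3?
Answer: -⅗ ≈ -0.60000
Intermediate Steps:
v(N) = -1 + N/5 (v(N) = (-5 + N)/5 = (-5 + N)*(⅕) = -1 + N/5)
O = -7
V(-2) + v(4)*O = -2 + (-1 + (⅕)*4)*(-7) = -2 + (-1 + ⅘)*(-7) = -2 - ⅕*(-7) = -2 + 7/5 = -⅗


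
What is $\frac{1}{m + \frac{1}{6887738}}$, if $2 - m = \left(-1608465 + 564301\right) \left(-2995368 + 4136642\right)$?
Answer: $\frac{6887738}{8207960505940010245} \approx 8.3915 \cdot 10^{-13}$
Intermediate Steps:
$m = 1191677224938$ ($m = 2 - \left(-1608465 + 564301\right) \left(-2995368 + 4136642\right) = 2 - \left(-1044164\right) 1141274 = 2 - -1191677224936 = 2 + 1191677224936 = 1191677224938$)
$\frac{1}{m + \frac{1}{6887738}} = \frac{1}{1191677224938 + \frac{1}{6887738}} = \frac{1}{\frac{8207960505940010245}{6887738}} = \frac{6887738}{8207960505940010245}$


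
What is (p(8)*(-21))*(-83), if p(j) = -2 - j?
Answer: -17430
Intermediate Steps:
(p(8)*(-21))*(-83) = ((-2 - 1*8)*(-21))*(-83) = ((-2 - 8)*(-21))*(-83) = -10*(-21)*(-83) = 210*(-83) = -17430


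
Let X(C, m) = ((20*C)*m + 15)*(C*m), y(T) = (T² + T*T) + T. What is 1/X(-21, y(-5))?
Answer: 1/17846325 ≈ 5.6034e-8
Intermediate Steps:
y(T) = T + 2*T² (y(T) = (T² + T²) + T = 2*T² + T = T + 2*T²)
X(C, m) = C*m*(15 + 20*C*m) (X(C, m) = (20*C*m + 15)*(C*m) = (15 + 20*C*m)*(C*m) = C*m*(15 + 20*C*m))
1/X(-21, y(-5)) = 1/(5*(-21)*(-5*(1 + 2*(-5)))*(3 + 4*(-21)*(-5*(1 + 2*(-5))))) = 1/(5*(-21)*(-5*(1 - 10))*(3 + 4*(-21)*(-5*(1 - 10)))) = 1/(5*(-21)*(-5*(-9))*(3 + 4*(-21)*(-5*(-9)))) = 1/(5*(-21)*45*(3 + 4*(-21)*45)) = 1/(5*(-21)*45*(3 - 3780)) = 1/(5*(-21)*45*(-3777)) = 1/17846325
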